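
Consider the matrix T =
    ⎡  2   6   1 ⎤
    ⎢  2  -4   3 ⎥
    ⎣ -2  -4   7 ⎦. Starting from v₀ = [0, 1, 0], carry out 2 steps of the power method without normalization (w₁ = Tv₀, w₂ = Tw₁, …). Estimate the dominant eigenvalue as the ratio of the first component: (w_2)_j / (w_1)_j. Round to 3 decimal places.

w1 = Tv₀ = (2·0 + 6·1 + 1·0; 2·0 + (-4)·1 + 3·0; (-2)·0 + (-4)·1 + 7·0) = (6, -4, -4)
w2 = Tw1 = (2·6 + 6·(-4) + 1·(-4); 2·6 + (-4)·(-4) + 3·(-4); (-2)·6 + (-4)·(-4) + 7·(-4)) = (-16, 16, -24)
Ratio at component: -16 / 6 = -2.667

λ ≈ -2.667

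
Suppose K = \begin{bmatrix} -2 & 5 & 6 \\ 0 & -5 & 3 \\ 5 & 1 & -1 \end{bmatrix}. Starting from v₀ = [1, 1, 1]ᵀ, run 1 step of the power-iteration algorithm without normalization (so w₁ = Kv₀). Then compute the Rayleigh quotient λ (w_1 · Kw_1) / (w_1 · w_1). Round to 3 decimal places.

w1 = Kv₀ = ((-2)·1 + 5·1 + 6·1; 0·1 + (-5)·1 + 3·1; 5·1 + 1·1 + (-1)·1) = (9, -2, 5)
Kw1 = (2, 25, 38)
w1·Kw1 = 9·2 + (-2)·25 + 5·38 = 158; w1·w1 = 9·9 + (-2)·(-2) + 5·5 = 110
λ ≈ 158/110 = 1.436

1.436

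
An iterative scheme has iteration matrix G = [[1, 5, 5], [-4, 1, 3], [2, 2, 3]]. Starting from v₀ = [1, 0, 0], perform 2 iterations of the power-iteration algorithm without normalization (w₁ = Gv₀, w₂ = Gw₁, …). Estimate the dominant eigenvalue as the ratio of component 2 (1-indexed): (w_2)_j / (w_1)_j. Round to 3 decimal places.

w1 = Gv₀ = (1, -4, 2)
w2 = Gw1 = (-9, -2, 0)
Ratio at component: -2 / -4 = 0.500

0.500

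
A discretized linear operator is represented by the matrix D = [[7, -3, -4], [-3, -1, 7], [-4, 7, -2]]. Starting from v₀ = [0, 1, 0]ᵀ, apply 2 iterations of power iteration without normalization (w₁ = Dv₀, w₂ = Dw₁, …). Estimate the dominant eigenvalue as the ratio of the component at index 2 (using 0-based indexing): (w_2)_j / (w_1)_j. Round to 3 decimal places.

-1.286

w1 = Dv₀ = (-3, -1, 7)
w2 = Dw1 = (-46, 59, -9)
Ratio at component: -9 / 7 = -1.286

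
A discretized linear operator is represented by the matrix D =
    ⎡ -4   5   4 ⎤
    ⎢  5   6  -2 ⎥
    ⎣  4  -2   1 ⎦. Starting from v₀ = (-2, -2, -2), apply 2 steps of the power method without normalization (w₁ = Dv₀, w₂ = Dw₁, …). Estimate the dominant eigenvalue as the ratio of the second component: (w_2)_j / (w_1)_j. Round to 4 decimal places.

w1 = Dv₀ = (-10, -18, -6)
w2 = Dw1 = (-74, -146, -10)
Ratio at component: -146 / -18 = 8.1111

8.1111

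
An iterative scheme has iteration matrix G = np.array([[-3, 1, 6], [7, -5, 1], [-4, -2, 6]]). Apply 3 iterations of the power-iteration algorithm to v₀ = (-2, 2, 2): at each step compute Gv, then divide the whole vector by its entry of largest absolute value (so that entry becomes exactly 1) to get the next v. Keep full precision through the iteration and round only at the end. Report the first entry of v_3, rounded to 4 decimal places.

-0.4983

Gv0 = (20.00000, -22.00000, 16.00000); divide by -22.00000 → v1 = (-0.90909, 1.00000, -0.72727)
Gv1 = (-0.63636, -12.09091, -2.72727); divide by -12.09091 → v2 = (0.05263, 1.00000, 0.22556)
Gv2 = (2.19549, -4.40602, -0.85714); divide by -4.40602 → v3 = (-0.49829, 1.00000, 0.19454)
Requested entry of v3: 584/-1172 = -0.4983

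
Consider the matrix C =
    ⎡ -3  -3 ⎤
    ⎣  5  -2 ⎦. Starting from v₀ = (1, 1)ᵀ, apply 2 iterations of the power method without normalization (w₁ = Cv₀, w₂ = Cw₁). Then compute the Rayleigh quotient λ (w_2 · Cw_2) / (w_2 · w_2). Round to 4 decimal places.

-2.5294

w1 = Cv₀ = ((-3)·1 + (-3)·1; 5·1 + (-2)·1) = (-6, 3)
w2 = Cw1 = ((-3)·(-6) + (-3)·3; 5·(-6) + (-2)·3) = (9, -36)
Cw2 = (81, 117)
w2·Cw2 = 9·81 + (-36)·117 = -3483; w2·w2 = 9·9 + (-36)·(-36) = 1377
λ ≈ -3483/1377 = -2.5294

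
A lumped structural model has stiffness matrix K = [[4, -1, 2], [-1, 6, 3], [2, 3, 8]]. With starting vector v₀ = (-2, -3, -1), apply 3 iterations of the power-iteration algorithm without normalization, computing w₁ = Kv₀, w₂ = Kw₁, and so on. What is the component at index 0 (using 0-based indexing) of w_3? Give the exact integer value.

-512

w1 = Kv₀ = (-7, -19, -21)
w2 = Kw1 = (-51, -170, -239)
w3 = Kw2 = (-512, -1686, -2524)
The requested component of w3 is -512.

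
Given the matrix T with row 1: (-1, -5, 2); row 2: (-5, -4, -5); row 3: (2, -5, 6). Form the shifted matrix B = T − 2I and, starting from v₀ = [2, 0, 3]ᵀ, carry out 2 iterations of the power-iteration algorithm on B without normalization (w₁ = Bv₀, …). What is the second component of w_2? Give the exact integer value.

B = T − 2I has rows (-3, -5, 2); (-5, -6, -5); (2, -5, 4)
w1 = Bv₀ = ((-3)·2 + (-5)·0 + 2·3; (-5)·2 + (-6)·0 + (-5)·3; 2·2 + (-5)·0 + 4·3) = (0, -25, 16)
w2 = Bw1 = ((-3)·0 + (-5)·(-25) + 2·16; (-5)·0 + (-6)·(-25) + (-5)·16; 2·0 + (-5)·(-25) + 4·16) = (157, 70, 189)
Requested component of w2: 70

70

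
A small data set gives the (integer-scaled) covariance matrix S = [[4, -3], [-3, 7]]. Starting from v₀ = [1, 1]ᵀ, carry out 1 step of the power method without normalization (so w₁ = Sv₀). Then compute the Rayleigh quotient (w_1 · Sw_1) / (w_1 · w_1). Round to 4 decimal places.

5.4118

w1 = Sv₀ = (1, 4)
Sw1 = (-8, 25)
w1·Sw1 = 1·(-8) + 4·25 = 92; w1·w1 = 1·1 + 4·4 = 17
λ ≈ 92/17 = 5.4118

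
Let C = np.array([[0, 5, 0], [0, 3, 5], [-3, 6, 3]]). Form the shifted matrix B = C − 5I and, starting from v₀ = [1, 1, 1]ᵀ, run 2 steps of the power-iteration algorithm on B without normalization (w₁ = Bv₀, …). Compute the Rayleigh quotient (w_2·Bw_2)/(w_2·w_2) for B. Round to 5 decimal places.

μ ≈ -5.41494

B = C − 5I has rows (-5, 5, 0); (0, -2, 5); (-3, 6, -2)
w1 = Bv₀ = (0, 3, 1)
w2 = Bw1 = (15, -1, 16)
Bw2 = (-80, 82, -83)
w2·Bw2 = -2610; w2·w2 = 482; μ ≈ -2610/482 = -5.41494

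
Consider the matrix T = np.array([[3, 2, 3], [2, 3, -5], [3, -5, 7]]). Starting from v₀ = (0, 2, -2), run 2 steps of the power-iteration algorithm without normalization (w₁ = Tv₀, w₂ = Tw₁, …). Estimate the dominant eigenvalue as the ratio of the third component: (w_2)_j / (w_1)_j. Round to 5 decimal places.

w1 = Tv₀ = (-2, 16, -24)
w2 = Tw1 = (-46, 164, -254)
Ratio at component: -254 / -24 = 10.58333

λ ≈ 10.58333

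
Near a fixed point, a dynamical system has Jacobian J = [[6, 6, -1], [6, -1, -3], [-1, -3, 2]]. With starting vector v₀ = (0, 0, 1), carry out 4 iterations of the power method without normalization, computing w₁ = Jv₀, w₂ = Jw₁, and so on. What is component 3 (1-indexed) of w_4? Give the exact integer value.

953

w1 = Jv₀ = (6·0 + 6·0 + (-1)·1; 6·0 + (-1)·0 + (-3)·1; (-1)·0 + (-3)·0 + 2·1) = (-1, -3, 2)
w2 = Jw1 = (6·(-1) + 6·(-3) + (-1)·2; 6·(-1) + (-1)·(-3) + (-3)·2; (-1)·(-1) + (-3)·(-3) + 2·2) = (-26, -9, 14)
w3 = Jw2 = (-224, -189, 81)
w4 = Jw3 = (-2559, -1398, 953)
The requested component of w4 is 953.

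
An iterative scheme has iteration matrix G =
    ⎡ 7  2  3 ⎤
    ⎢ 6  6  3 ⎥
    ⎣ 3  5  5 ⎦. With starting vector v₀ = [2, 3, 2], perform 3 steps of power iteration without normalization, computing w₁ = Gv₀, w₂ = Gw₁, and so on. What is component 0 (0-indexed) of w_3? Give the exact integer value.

4598

w1 = Gv₀ = (26, 36, 31)
w2 = Gw1 = (347, 465, 413)
w3 = Gw2 = (4598, 6111, 5431)
The requested component of w3 is 4598.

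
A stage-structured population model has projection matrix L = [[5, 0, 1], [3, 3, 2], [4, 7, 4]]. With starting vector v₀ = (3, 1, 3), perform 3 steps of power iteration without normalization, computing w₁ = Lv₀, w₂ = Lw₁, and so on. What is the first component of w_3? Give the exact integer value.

w1 = Lv₀ = (5·3 + 0·1 + 1·3; 3·3 + 3·1 + 2·3; 4·3 + 7·1 + 4·3) = (18, 18, 31)
w2 = Lw1 = (5·18 + 0·18 + 1·31; 3·18 + 3·18 + 2·31; 4·18 + 7·18 + 4·31) = (121, 170, 322)
w3 = Lw2 = (927, 1517, 2962)
The requested component of w3 is 927.

927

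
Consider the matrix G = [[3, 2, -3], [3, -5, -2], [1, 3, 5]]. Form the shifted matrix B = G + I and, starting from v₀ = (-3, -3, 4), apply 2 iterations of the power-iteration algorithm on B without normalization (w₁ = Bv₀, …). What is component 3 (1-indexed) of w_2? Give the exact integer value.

B = G + I has rows (4, 2, -3); (3, -4, -2); (1, 3, 6)
w1 = Bv₀ = (4·(-3) + 2·(-3) + (-3)·4; 3·(-3) + (-4)·(-3) + (-2)·4; 1·(-3) + 3·(-3) + 6·4) = (-30, -5, 12)
w2 = Bw1 = (4·(-30) + 2·(-5) + (-3)·12; 3·(-30) + (-4)·(-5) + (-2)·12; 1·(-30) + 3·(-5) + 6·12) = (-166, -94, 27)
Requested component of w2: 27

27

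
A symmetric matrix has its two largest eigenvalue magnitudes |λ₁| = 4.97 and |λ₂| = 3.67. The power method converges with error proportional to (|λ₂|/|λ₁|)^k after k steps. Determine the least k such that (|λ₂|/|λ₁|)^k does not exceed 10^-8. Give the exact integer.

|λ₂/λ₁| = 3.67/4.97 = 0.73843
Need k ≥ ln(10^-8) / ln(0.73843) = -18.4207 / -0.3032 ≈ 60.749
Smallest integer k satisfying the bound: 61

61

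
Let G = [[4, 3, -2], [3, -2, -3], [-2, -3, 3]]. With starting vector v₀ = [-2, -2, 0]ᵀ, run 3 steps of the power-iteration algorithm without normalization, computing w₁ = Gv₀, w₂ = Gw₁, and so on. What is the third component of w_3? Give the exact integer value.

w1 = Gv₀ = (4·(-2) + 3·(-2) + (-2)·0; 3·(-2) + (-2)·(-2) + (-3)·0; (-2)·(-2) + (-3)·(-2) + 3·0) = (-14, -2, 10)
w2 = Gw1 = (4·(-14) + 3·(-2) + (-2)·10; 3·(-14) + (-2)·(-2) + (-3)·10; (-2)·(-14) + (-3)·(-2) + 3·10) = (-82, -68, 64)
w3 = Gw2 = (-660, -302, 560)
The requested component of w3 is 560.

560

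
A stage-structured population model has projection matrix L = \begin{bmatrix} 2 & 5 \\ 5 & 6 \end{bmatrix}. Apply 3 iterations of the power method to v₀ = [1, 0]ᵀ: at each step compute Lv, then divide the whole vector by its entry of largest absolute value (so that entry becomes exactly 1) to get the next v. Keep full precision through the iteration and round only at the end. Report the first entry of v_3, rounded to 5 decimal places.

0.67013

Lv0 = (2.000000, 5.000000); divide by 5.000000 → v1 = (0.400000, 1.000000)
Lv1 = (5.800000, 8.000000); divide by 8.000000 → v2 = (0.725000, 1.000000)
Lv2 = (6.450000, 9.625000); divide by 9.625000 → v3 = (0.670130, 1.000000)
Requested entry of v3: 258/385 = 0.67013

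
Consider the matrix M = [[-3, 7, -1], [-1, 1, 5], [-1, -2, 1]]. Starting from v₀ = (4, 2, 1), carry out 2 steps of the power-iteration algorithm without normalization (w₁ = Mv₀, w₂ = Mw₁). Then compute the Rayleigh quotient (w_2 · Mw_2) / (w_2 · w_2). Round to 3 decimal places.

λ ≈ -1.808

w1 = Mv₀ = ((-3)·4 + 7·2 + (-1)·1; (-1)·4 + 1·2 + 5·1; (-1)·4 + (-2)·2 + 1·1) = (1, 3, -7)
w2 = Mw1 = ((-3)·1 + 7·3 + (-1)·(-7); (-1)·1 + 1·3 + 5·(-7); (-1)·1 + (-2)·3 + 1·(-7)) = (25, -33, -14)
Mw2 = (-292, -128, 27)
w2·Mw2 = 25·(-292) + (-33)·(-128) + (-14)·27 = -3454; w2·w2 = 25·25 + (-33)·(-33) + (-14)·(-14) = 1910
λ ≈ -3454/1910 = -1.808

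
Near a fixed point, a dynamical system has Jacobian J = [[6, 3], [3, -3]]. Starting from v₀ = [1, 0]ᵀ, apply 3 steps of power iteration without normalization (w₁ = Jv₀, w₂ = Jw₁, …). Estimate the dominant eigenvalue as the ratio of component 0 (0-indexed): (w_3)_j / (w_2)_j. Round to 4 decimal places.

6.6000

w1 = Jv₀ = (6, 3)
w2 = Jw1 = (45, 9)
w3 = Jw2 = (297, 108)
Ratio at component: 297 / 45 = 6.6000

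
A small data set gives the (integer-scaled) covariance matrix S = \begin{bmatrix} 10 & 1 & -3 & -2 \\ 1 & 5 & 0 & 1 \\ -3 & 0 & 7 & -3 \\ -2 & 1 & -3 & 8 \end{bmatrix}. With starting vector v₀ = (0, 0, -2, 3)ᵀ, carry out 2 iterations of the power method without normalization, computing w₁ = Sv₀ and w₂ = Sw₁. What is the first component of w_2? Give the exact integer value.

w1 = Sv₀ = (10·0 + 1·0 + (-3)·(-2) + (-2)·3; 1·0 + 5·0 + 0·(-2) + 1·3; (-3)·0 + 0·0 + 7·(-2) + (-3)·3; (-2)·0 + 1·0 + (-3)·(-2) + 8·3) = (0, 3, -23, 30)
w2 = Sw1 = (10·0 + 1·3 + (-3)·(-23) + (-2)·30; 1·0 + 5·3 + 0·(-23) + 1·30; (-3)·0 + 0·3 + 7·(-23) + (-3)·30; (-2)·0 + 1·3 + (-3)·(-23) + 8·30) = (12, 45, -251, 312)
The requested component of w2 is 12.

12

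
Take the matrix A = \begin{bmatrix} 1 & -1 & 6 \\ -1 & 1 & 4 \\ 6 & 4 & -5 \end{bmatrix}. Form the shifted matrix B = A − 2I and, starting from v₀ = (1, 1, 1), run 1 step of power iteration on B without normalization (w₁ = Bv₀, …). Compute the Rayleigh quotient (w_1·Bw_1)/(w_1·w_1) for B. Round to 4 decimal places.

3.2069

B = A − 2I has rows (-1, -1, 6); (-1, -1, 4); (6, 4, -7)
w1 = Bv₀ = ((-1)·1 + (-1)·1 + 6·1; (-1)·1 + (-1)·1 + 4·1; 6·1 + 4·1 + (-7)·1) = (4, 2, 3)
Bw1 = (12, 6, 11)
w1·Bw1 = 93; w1·w1 = 29; μ ≈ 93/29 = 3.2069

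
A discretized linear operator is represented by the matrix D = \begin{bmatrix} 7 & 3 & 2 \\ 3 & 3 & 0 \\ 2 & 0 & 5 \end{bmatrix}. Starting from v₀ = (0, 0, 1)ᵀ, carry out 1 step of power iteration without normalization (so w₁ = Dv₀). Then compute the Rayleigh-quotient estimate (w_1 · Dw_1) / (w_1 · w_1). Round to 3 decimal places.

λ ≈ 6.655

w1 = Dv₀ = (7·0 + 3·0 + 2·1; 3·0 + 3·0 + 0·1; 2·0 + 0·0 + 5·1) = (2, 0, 5)
Dw1 = (24, 6, 29)
w1·Dw1 = 2·24 + 0·6 + 5·29 = 193; w1·w1 = 2·2 + 0·0 + 5·5 = 29
λ ≈ 193/29 = 6.655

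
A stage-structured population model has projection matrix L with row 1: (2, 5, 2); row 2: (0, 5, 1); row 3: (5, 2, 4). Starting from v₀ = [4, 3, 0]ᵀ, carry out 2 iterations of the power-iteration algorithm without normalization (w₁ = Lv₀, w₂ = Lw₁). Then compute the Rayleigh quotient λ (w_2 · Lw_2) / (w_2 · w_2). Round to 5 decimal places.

w1 = Lv₀ = (23, 15, 26)
w2 = Lw1 = (173, 101, 249)
Lw2 = (1349, 754, 2063)
w2·Lw2 = 173·1349 + 101·754 + 249·2063 = 823218; w2·w2 = 173·173 + 101·101 + 249·249 = 102131
λ ≈ 823218/102131 = 8.06041

λ ≈ 8.06041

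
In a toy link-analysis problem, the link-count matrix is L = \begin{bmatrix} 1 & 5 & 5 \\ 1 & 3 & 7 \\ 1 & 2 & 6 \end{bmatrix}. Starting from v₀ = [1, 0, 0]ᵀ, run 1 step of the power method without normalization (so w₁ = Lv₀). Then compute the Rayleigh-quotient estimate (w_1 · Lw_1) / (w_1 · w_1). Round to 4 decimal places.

10.3333

w1 = Lv₀ = (1·1 + 5·0 + 5·0; 1·1 + 3·0 + 7·0; 1·1 + 2·0 + 6·0) = (1, 1, 1)
Lw1 = (11, 11, 9)
w1·Lw1 = 1·11 + 1·11 + 1·9 = 31; w1·w1 = 1·1 + 1·1 + 1·1 = 3
λ ≈ 31/3 = 10.3333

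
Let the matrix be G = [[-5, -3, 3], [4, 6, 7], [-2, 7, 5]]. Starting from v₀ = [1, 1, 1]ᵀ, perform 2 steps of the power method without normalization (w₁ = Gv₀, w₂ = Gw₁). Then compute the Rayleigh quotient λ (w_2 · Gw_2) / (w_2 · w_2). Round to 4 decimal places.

w1 = Gv₀ = ((-5)·1 + (-3)·1 + 3·1; 4·1 + 6·1 + 7·1; (-2)·1 + 7·1 + 5·1) = (-5, 17, 10)
w2 = Gw1 = ((-5)·(-5) + (-3)·17 + 3·10; 4·(-5) + 6·17 + 7·10; (-2)·(-5) + 7·17 + 5·10) = (4, 152, 179)
Gw2 = (61, 2181, 1951)
w2·Gw2 = 4·61 + 152·2181 + 179·1951 = 680985; w2·w2 = 4·4 + 152·152 + 179·179 = 55161
λ ≈ 680985/55161 = 12.3454

λ ≈ 12.3454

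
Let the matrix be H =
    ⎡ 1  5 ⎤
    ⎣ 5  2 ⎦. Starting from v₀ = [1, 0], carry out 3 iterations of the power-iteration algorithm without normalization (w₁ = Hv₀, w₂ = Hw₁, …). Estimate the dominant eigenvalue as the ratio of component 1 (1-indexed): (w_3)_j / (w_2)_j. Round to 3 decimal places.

λ ≈ 3.885

w1 = Hv₀ = (1·1 + 5·0; 5·1 + 2·0) = (1, 5)
w2 = Hw1 = (1·1 + 5·5; 5·1 + 2·5) = (26, 15)
w3 = Hw2 = (101, 160)
Ratio at component: 101 / 26 = 3.885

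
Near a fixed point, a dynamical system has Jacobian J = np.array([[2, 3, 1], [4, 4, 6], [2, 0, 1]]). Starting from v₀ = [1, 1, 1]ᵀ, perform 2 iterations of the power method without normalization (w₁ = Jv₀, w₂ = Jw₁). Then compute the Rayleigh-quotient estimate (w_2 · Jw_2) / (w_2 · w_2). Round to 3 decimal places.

7.312

w1 = Jv₀ = (2·1 + 3·1 + 1·1; 4·1 + 4·1 + 6·1; 2·1 + 0·1 + 1·1) = (6, 14, 3)
w2 = Jw1 = (2·6 + 3·14 + 1·3; 4·6 + 4·14 + 6·3; 2·6 + 0·14 + 1·3) = (57, 98, 15)
Jw2 = (423, 710, 129)
w2·Jw2 = 57·423 + 98·710 + 15·129 = 95626; w2·w2 = 57·57 + 98·98 + 15·15 = 13078
λ ≈ 95626/13078 = 7.312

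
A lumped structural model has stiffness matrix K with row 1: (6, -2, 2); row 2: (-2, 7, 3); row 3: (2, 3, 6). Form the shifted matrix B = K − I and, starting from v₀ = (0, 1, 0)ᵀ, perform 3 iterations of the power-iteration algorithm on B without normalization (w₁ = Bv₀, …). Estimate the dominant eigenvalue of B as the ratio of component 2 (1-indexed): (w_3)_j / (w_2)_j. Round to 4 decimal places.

μ ≈ 8.4286

B = K − I has rows (5, -2, 2); (-2, 6, 3); (2, 3, 5)
w1 = Bv₀ = (-2, 6, 3)
w2 = Bw1 = (-16, 49, 29)
w3 = Bw2 = (-120, 413, 260)
Ratio: 413/49 = 8.4286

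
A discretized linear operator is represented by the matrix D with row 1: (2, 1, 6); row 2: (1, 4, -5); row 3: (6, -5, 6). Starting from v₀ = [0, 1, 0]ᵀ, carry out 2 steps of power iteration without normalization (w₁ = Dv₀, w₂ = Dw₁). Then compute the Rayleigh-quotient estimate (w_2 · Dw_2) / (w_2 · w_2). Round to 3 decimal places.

λ ≈ 11.450

w1 = Dv₀ = (1, 4, -5)
w2 = Dw1 = (-24, 42, -44)
Dw2 = (-270, 364, -618)
w2·Dw2 = (-24)·(-270) + 42·364 + (-44)·(-618) = 48960; w2·w2 = (-24)·(-24) + 42·42 + (-44)·(-44) = 4276
λ ≈ 48960/4276 = 11.450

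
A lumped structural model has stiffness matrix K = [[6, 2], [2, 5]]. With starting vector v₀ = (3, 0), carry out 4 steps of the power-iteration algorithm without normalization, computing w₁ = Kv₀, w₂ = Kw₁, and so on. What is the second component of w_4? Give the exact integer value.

w1 = Kv₀ = (6·3 + 2·0; 2·3 + 5·0) = (18, 6)
w2 = Kw1 = (6·18 + 2·6; 2·18 + 5·6) = (120, 66)
w3 = Kw2 = (852, 570)
w4 = Kw3 = (6252, 4554)
The requested component of w4 is 4554.

4554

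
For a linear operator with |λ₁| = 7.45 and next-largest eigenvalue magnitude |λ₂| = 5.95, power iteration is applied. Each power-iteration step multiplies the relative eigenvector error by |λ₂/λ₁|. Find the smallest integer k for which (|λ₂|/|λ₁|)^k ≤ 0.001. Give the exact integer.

|λ₂/λ₁| = 5.95/7.45 = 0.79866
Need k ≥ ln(0.001) / ln(0.79866) = -6.9078 / -0.2248 ≈ 30.725
Smallest integer k satisfying the bound: 31

31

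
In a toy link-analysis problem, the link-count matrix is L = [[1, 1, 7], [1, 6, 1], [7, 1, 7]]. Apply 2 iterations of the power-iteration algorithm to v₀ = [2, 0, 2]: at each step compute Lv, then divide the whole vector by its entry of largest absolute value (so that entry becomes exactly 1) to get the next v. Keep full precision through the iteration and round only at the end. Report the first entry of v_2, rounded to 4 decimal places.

0.6923

Lv0 = (16.00000, 4.00000, 28.00000); divide by 28.00000 → v1 = (0.57143, 0.14286, 1.00000)
Lv1 = (7.71429, 2.42857, 11.14286); divide by 11.14286 → v2 = (0.69231, 0.21795, 1.00000)
Requested entry of v2: 216/312 = 0.6923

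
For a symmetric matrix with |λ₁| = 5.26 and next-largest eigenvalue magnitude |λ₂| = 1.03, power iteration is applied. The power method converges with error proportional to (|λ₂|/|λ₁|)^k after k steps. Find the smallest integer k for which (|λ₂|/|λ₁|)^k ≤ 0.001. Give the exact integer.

5

|λ₂/λ₁| = 1.03/5.26 = 0.19582
Need k ≥ ln(0.001) / ln(0.19582) = -6.9078 / -1.6306 ≈ 4.236
Smallest integer k satisfying the bound: 5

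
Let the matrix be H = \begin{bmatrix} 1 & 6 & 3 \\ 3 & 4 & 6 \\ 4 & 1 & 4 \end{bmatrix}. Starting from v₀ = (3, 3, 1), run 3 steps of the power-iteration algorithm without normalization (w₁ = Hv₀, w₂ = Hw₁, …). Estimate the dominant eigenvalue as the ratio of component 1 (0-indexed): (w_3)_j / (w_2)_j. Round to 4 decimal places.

λ ≈ 10.5408

w1 = Hv₀ = (1·3 + 6·3 + 3·1; 3·3 + 4·3 + 6·1; 4·3 + 1·3 + 4·1) = (24, 27, 19)
w2 = Hw1 = (1·24 + 6·27 + 3·19; 3·24 + 4·27 + 6·19; 4·24 + 1·27 + 4·19) = (243, 294, 199)
w3 = Hw2 = (2604, 3099, 2062)
Ratio at component: 3099 / 294 = 10.5408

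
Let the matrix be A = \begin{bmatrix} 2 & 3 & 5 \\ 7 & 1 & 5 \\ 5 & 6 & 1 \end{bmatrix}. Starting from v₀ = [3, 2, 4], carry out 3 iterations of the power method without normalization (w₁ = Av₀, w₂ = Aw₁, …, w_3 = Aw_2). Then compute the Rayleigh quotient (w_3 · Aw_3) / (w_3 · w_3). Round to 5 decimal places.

w1 = Av₀ = (32, 43, 31)
w2 = Aw1 = (348, 422, 449)
w3 = Aw2 = (4207, 5103, 4721)
Aw3 = (47328, 58157, 56374)
w3·Aw3 = 4207·47328 + 5103·58157 + 4721·56374 = 762025721; w3·w3 = 4207·4207 + 5103·5103 + 4721·4721 = 66027299
λ ≈ 762025721/66027299 = 11.54107

λ ≈ 11.54107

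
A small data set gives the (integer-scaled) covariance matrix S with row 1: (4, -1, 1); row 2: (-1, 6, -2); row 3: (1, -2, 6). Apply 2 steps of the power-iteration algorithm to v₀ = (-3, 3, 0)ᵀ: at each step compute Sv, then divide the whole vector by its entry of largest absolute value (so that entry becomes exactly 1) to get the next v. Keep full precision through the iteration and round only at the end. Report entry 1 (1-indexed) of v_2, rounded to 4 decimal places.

Sv0 = (-15.00000, 21.00000, -9.00000); divide by 21.00000 → v1 = (-0.71429, 1.00000, -0.42857)
Sv1 = (-4.28571, 7.57143, -5.28571); divide by 7.57143 → v2 = (-0.56604, 1.00000, -0.69811)
Requested entry of v2: -90/159 = -0.5660

-0.5660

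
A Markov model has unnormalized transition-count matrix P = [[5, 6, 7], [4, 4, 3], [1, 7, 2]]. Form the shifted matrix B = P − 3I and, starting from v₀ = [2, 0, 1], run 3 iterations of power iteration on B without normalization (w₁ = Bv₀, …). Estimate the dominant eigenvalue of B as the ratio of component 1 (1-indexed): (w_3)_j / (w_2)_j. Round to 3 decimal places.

μ ≈ 12.074

B = P − 3I has rows (2, 6, 7); (4, 1, 3); (1, 7, -1)
w1 = Bv₀ = (2·2 + 6·0 + 7·1; 4·2 + 1·0 + 3·1; 1·2 + 7·0 + (-1)·1) = (11, 11, 1)
w2 = Bw1 = (2·11 + 6·11 + 7·1; 4·11 + 1·11 + 3·1; 1·11 + 7·11 + (-1)·1) = (95, 58, 87)
w3 = Bw2 = (1147, 699, 414)
Ratio: 1147/95 = 12.074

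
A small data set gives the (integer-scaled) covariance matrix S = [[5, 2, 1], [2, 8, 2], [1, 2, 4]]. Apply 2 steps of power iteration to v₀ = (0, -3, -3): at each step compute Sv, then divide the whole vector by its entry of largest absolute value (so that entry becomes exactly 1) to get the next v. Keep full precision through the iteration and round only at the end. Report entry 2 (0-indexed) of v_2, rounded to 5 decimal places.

Sv0 = (-9.000000, -30.000000, -18.000000); divide by -30.000000 → v1 = (0.300000, 1.000000, 0.600000)
Sv1 = (4.100000, 9.800000, 4.700000); divide by 9.800000 → v2 = (0.418367, 1.000000, 0.479592)
Requested entry of v2: -141/-294 = 0.47959

0.47959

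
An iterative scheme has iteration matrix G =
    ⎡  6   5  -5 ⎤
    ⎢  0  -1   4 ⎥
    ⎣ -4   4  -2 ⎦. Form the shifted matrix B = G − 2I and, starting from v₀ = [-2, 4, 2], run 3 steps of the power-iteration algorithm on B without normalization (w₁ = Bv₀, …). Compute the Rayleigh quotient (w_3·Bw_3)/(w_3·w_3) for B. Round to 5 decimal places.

B = G − 2I has rows (4, 5, -5); (0, -3, 4); (-4, 4, -4)
w1 = Bv₀ = (2, -4, 16)
w2 = Bw1 = (-92, 76, -88)
w3 = Bw2 = (452, -580, 1024)
Bw3 = (-6212, 5836, -8224)
w3·Bw3 = -14614080; w3·w3 = 1589280; μ ≈ -14614080/1589280 = -9.19541

μ ≈ -9.19541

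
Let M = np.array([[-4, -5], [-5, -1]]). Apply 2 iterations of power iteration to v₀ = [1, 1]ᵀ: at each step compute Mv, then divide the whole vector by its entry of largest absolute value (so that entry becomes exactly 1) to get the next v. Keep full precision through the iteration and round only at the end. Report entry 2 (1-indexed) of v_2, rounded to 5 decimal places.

0.77273

Mv0 = (-9.000000, -6.000000); divide by -9.000000 → v1 = (1.000000, 0.666667)
Mv1 = (-7.333333, -5.666667); divide by -7.333333 → v2 = (1.000000, 0.772727)
Requested entry of v2: 51/66 = 0.77273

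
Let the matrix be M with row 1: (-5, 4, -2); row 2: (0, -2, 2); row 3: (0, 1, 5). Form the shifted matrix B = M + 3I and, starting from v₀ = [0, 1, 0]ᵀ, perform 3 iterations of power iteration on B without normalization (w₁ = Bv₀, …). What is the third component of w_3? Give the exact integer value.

75

B = M + 3I has rows (-2, 4, -2); (0, 1, 2); (0, 1, 8)
w1 = Bv₀ = ((-2)·0 + 4·1 + (-2)·0; 0·0 + 1·1 + 2·0; 0·0 + 1·1 + 8·0) = (4, 1, 1)
w2 = Bw1 = ((-2)·4 + 4·1 + (-2)·1; 0·4 + 1·1 + 2·1; 0·4 + 1·1 + 8·1) = (-6, 3, 9)
w3 = Bw2 = (6, 21, 75)
Requested component of w3: 75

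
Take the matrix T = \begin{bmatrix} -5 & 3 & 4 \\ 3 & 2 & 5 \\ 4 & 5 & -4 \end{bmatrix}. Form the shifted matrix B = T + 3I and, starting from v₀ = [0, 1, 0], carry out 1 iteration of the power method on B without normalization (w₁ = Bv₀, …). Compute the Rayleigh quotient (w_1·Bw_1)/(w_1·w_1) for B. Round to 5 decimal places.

9.18644

B = T + 3I has rows (-2, 3, 4); (3, 5, 5); (4, 5, -1)
w1 = Bv₀ = ((-2)·0 + 3·1 + 4·0; 3·0 + 5·1 + 5·0; 4·0 + 5·1 + (-1)·0) = (3, 5, 5)
Bw1 = (29, 59, 32)
w1·Bw1 = 542; w1·w1 = 59; μ ≈ 542/59 = 9.18644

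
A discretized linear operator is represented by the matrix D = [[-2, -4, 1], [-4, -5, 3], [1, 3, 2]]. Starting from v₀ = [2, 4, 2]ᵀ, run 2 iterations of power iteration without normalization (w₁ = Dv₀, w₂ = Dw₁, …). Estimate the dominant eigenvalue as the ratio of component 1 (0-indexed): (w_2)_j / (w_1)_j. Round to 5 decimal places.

w1 = Dv₀ = ((-2)·2 + (-4)·4 + 1·2; (-4)·2 + (-5)·4 + 3·2; 1·2 + 3·4 + 2·2) = (-18, -22, 18)
w2 = Dw1 = ((-2)·(-18) + (-4)·(-22) + 1·18; (-4)·(-18) + (-5)·(-22) + 3·18; 1·(-18) + 3·(-22) + 2·18) = (142, 236, -48)
Ratio at component: 236 / -22 = -10.72727

λ ≈ -10.72727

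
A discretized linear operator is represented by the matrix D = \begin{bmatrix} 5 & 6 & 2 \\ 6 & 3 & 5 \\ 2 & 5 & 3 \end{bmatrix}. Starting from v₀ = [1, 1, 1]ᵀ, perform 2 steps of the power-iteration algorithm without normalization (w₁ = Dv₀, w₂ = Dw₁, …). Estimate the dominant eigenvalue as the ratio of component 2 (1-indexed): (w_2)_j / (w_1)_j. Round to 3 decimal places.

λ ≈ 12.143

w1 = Dv₀ = (13, 14, 10)
w2 = Dw1 = (169, 170, 126)
Ratio at component: 170 / 14 = 12.143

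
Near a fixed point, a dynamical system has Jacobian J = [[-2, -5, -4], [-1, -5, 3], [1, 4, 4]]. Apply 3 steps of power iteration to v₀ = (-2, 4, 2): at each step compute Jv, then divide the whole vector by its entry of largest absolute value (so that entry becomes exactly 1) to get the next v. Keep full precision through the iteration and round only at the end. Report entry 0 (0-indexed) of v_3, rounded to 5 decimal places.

1.00000

Jv0 = (-24.000000, -12.000000, 22.000000); divide by -24.000000 → v1 = (1.000000, 0.500000, -0.916667)
Jv1 = (-0.833333, -6.250000, -0.666667); divide by -6.250000 → v2 = (0.133333, 1.000000, 0.106667)
Jv2 = (-5.693333, -4.813333, 4.560000); divide by -5.693333 → v3 = (1.000000, 0.845433, -0.800937)
Requested entry of v3: -854/-854 = 1.00000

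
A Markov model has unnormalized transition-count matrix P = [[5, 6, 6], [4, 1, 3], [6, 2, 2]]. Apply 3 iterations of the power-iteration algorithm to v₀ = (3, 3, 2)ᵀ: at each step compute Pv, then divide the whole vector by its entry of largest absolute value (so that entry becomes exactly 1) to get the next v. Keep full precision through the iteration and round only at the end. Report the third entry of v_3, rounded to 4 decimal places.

0.6786

Pv0 = (45.00000, 21.00000, 28.00000); divide by 45.00000 → v1 = (1.00000, 0.46667, 0.62222)
Pv1 = (11.53333, 6.33333, 8.17778); divide by 11.53333 → v2 = (1.00000, 0.54913, 0.70906)
Pv2 = (12.54913, 6.67630, 8.51638); divide by 12.54913 → v3 = (1.00000, 0.53201, 0.67864)
Requested entry of v3: 4420/6513 = 0.6786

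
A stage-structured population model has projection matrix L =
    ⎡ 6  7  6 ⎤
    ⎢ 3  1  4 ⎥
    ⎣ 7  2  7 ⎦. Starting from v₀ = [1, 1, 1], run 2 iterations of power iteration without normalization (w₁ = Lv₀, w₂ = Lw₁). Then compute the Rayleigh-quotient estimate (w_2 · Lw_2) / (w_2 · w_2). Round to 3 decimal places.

w1 = Lv₀ = (6·1 + 7·1 + 6·1; 3·1 + 1·1 + 4·1; 7·1 + 2·1 + 7·1) = (19, 8, 16)
w2 = Lw1 = (6·19 + 7·8 + 6·16; 3·19 + 1·8 + 4·16; 7·19 + 2·8 + 7·16) = (266, 129, 261)
Lw2 = (4065, 1971, 3947)
w2·Lw2 = 266·4065 + 129·1971 + 261·3947 = 2365716; w2·w2 = 266·266 + 129·129 + 261·261 = 155518
λ ≈ 2365716/155518 = 15.212

15.212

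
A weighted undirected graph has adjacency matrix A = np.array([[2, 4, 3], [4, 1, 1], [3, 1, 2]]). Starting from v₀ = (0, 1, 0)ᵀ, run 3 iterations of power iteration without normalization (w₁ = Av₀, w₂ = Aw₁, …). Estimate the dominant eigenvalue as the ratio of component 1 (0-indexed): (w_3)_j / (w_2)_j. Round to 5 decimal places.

λ ≈ 5.16667

w1 = Av₀ = (2·0 + 4·1 + 3·0; 4·0 + 1·1 + 1·0; 3·0 + 1·1 + 2·0) = (4, 1, 1)
w2 = Aw1 = (2·4 + 4·1 + 3·1; 4·4 + 1·1 + 1·1; 3·4 + 1·1 + 2·1) = (15, 18, 15)
w3 = Aw2 = (147, 93, 93)
Ratio at component: 93 / 18 = 5.16667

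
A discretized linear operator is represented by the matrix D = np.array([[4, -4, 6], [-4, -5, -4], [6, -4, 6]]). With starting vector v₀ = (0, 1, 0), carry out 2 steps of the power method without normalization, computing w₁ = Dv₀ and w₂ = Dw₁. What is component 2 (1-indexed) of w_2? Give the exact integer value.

w1 = Dv₀ = (-4, -5, -4)
w2 = Dw1 = (-20, 57, -28)
The requested component of w2 is 57.

57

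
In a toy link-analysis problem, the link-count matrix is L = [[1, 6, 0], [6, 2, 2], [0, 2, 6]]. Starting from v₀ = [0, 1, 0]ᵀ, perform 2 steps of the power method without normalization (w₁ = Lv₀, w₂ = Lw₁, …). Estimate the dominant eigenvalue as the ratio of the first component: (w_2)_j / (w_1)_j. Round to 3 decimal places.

3.000

w1 = Lv₀ = (6, 2, 2)
w2 = Lw1 = (18, 44, 16)
Ratio at component: 18 / 6 = 3.000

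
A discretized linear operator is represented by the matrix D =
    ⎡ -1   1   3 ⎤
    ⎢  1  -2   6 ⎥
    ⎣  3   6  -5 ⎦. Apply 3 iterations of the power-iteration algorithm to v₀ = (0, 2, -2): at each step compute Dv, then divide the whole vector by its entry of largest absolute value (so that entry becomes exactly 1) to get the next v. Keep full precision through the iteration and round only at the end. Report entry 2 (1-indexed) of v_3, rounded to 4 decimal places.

-0.7116

Dv0 = (-4.00000, -16.00000, 22.00000); divide by 22.00000 → v1 = (-0.18182, -0.72727, 1.00000)
Dv1 = (2.45455, 7.27273, -9.90909); divide by -9.90909 → v2 = (-0.24771, -0.73394, 1.00000)
Dv2 = (2.51376, 7.22018, -10.14679); divide by -10.14679 → v3 = (-0.24774, -0.71157, 1.00000)
Requested entry of v3: -1574/2212 = -0.7116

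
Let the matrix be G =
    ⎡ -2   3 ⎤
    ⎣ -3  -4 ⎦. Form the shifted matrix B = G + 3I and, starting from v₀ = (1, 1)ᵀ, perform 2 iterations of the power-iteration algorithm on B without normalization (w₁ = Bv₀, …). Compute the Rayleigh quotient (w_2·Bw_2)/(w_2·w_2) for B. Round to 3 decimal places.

μ ≈ 0.000

B = G + 3I has rows (1, 3); (-3, -1)
w1 = Bv₀ = (4, -4)
w2 = Bw1 = (-8, -8)
Bw2 = (-32, 32)
w2·Bw2 = 0; w2·w2 = 128; μ ≈ 0/128 = 0.000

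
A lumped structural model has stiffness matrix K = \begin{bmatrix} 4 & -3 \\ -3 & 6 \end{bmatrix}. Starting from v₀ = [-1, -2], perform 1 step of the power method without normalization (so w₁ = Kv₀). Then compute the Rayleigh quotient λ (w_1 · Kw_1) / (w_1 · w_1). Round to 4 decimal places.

λ ≈ 7.1765

w1 = Kv₀ = (4·(-1) + (-3)·(-2); (-3)·(-1) + 6·(-2)) = (2, -9)
Kw1 = (35, -60)
w1·Kw1 = 2·35 + (-9)·(-60) = 610; w1·w1 = 2·2 + (-9)·(-9) = 85
λ ≈ 610/85 = 7.1765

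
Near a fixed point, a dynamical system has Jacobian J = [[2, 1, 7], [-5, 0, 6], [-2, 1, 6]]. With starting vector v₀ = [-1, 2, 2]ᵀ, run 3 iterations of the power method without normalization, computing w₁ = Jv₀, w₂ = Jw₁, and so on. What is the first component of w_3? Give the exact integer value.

w1 = Jv₀ = (14, 17, 16)
w2 = Jw1 = (157, 26, 85)
w3 = Jw2 = (935, -275, 222)
The requested component of w3 is 935.

935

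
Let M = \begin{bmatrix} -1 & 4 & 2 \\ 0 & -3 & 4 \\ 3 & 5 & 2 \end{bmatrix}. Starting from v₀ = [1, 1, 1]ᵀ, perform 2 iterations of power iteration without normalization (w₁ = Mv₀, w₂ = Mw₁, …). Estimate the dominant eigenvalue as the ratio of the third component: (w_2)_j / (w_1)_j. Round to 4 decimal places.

4.0000

w1 = Mv₀ = ((-1)·1 + 4·1 + 2·1; 0·1 + (-3)·1 + 4·1; 3·1 + 5·1 + 2·1) = (5, 1, 10)
w2 = Mw1 = ((-1)·5 + 4·1 + 2·10; 0·5 + (-3)·1 + 4·10; 3·5 + 5·1 + 2·10) = (19, 37, 40)
Ratio at component: 40 / 10 = 4.0000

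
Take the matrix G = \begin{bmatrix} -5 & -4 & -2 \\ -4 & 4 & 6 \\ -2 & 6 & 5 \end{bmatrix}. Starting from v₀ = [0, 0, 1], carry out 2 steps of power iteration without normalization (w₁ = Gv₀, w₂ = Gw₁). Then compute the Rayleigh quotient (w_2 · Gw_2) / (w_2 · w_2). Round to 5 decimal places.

w1 = Gv₀ = (-2, 6, 5)
w2 = Gw1 = (-24, 62, 65)
Gw2 = (-258, 734, 745)
w2·Gw2 = (-24)·(-258) + 62·734 + 65·745 = 100125; w2·w2 = (-24)·(-24) + 62·62 + 65·65 = 8645
λ ≈ 100125/8645 = 11.58184

λ ≈ 11.58184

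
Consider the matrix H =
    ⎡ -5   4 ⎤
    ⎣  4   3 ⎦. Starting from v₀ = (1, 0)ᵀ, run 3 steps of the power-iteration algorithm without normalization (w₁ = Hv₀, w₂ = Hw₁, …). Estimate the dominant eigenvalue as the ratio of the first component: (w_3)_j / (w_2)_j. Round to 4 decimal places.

w1 = Hv₀ = (-5, 4)
w2 = Hw1 = (41, -8)
w3 = Hw2 = (-237, 140)
Ratio at component: -237 / 41 = -5.7805

λ ≈ -5.7805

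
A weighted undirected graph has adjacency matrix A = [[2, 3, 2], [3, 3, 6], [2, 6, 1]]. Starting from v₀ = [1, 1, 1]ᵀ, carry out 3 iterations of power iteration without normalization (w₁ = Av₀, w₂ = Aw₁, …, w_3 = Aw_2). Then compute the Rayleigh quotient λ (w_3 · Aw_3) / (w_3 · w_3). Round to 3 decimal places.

w1 = Av₀ = (7, 12, 9)
w2 = Aw1 = (68, 111, 95)
w3 = Aw2 = (659, 1107, 897)
Aw3 = (6433, 10680, 8857)
w3·Aw3 = 659·6433 + 1107·10680 + 897·8857 = 24006836; w3·w3 = 659·659 + 1107·1107 + 897·897 = 2464339
λ ≈ 24006836/2464339 = 9.742

9.742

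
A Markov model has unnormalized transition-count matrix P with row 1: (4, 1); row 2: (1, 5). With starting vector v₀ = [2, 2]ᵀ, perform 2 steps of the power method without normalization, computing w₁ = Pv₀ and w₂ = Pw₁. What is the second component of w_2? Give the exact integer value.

w1 = Pv₀ = (4·2 + 1·2; 1·2 + 5·2) = (10, 12)
w2 = Pw1 = (4·10 + 1·12; 1·10 + 5·12) = (52, 70)
The requested component of w2 is 70.

70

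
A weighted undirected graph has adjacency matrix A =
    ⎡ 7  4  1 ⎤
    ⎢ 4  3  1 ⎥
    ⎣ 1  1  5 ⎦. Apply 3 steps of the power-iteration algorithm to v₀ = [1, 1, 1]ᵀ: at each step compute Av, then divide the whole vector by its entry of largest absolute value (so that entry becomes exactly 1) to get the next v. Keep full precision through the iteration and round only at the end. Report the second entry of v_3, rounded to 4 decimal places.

Av0 = (12.00000, 8.00000, 7.00000); divide by 12.00000 → v1 = (1.00000, 0.66667, 0.58333)
Av1 = (10.25000, 6.58333, 4.58333); divide by 10.25000 → v2 = (1.00000, 0.64228, 0.44715)
Av2 = (10.01626, 6.37398, 3.87805); divide by 10.01626 → v3 = (1.00000, 0.63636, 0.38718)
Requested entry of v3: 784/1232 = 0.6364

0.6364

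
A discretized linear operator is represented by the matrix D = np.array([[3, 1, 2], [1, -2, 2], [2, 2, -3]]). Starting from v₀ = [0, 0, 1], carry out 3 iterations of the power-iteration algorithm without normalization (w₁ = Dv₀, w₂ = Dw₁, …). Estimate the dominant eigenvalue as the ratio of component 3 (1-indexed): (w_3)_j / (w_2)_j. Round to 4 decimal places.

λ ≈ -3.7059

w1 = Dv₀ = (2, 2, -3)
w2 = Dw1 = (2, -8, 17)
w3 = Dw2 = (32, 52, -63)
Ratio at component: -63 / 17 = -3.7059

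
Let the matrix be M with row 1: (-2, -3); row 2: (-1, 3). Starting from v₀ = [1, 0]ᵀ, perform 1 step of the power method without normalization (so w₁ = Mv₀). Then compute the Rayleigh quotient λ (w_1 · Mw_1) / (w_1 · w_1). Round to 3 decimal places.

-2.600

w1 = Mv₀ = (-2, -1)
Mw1 = (7, -1)
w1·Mw1 = (-2)·7 + (-1)·(-1) = -13; w1·w1 = (-2)·(-2) + (-1)·(-1) = 5
λ ≈ -13/5 = -2.600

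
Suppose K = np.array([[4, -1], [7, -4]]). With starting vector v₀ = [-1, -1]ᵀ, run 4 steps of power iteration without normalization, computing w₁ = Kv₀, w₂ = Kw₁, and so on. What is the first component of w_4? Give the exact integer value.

-81

w1 = Kv₀ = (4·(-1) + (-1)·(-1); 7·(-1) + (-4)·(-1)) = (-3, -3)
w2 = Kw1 = (4·(-3) + (-1)·(-3); 7·(-3) + (-4)·(-3)) = (-9, -9)
w3 = Kw2 = (-27, -27)
w4 = Kw3 = (-81, -81)
The requested component of w4 is -81.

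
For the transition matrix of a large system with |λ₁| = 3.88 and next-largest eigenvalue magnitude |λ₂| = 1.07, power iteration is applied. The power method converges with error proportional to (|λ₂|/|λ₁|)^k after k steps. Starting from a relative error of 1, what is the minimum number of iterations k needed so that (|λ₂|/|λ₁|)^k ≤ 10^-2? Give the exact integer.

|λ₂/λ₁| = 1.07/3.88 = 0.27577
Need k ≥ ln(10^-2) / ln(0.27577) = -4.6052 / -1.2882 ≈ 3.575
Smallest integer k satisfying the bound: 4

4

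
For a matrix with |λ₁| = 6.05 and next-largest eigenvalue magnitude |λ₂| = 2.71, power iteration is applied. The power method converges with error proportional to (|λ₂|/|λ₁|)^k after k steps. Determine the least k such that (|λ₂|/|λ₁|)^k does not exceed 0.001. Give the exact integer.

9

|λ₂/λ₁| = 2.71/6.05 = 0.44793
Need k ≥ ln(0.001) / ln(0.44793) = -6.9078 / -0.8031 ≈ 8.601
Smallest integer k satisfying the bound: 9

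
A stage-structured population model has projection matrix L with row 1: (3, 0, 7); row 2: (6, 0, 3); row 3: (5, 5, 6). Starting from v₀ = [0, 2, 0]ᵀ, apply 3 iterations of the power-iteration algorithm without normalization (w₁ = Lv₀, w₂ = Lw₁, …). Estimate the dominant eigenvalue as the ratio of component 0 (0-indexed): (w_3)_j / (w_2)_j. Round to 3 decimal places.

w1 = Lv₀ = (3·0 + 0·2 + 7·0; 6·0 + 0·2 + 3·0; 5·0 + 5·2 + 6·0) = (0, 0, 10)
w2 = Lw1 = (3·0 + 0·0 + 7·10; 6·0 + 0·0 + 3·10; 5·0 + 5·0 + 6·10) = (70, 30, 60)
w3 = Lw2 = (630, 600, 860)
Ratio at component: 630 / 70 = 9.000

9.000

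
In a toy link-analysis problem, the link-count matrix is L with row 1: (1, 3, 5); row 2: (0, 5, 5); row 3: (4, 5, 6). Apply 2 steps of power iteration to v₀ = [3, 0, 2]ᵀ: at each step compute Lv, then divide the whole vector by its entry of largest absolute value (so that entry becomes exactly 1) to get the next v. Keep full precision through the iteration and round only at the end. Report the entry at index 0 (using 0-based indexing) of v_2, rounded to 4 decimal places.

0.6626

Lv0 = (13.00000, 10.00000, 24.00000); divide by 24.00000 → v1 = (0.54167, 0.41667, 1.00000)
Lv1 = (6.79167, 7.08333, 10.25000); divide by 10.25000 → v2 = (0.66260, 0.69106, 1.00000)
Requested entry of v2: 163/246 = 0.6626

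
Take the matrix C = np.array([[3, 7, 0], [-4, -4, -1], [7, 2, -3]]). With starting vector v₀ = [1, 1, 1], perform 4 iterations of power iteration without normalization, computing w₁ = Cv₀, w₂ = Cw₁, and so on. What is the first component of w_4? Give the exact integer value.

w1 = Cv₀ = (10, -9, 6)
w2 = Cw1 = (-33, -10, 34)
w3 = Cw2 = (-169, 138, -353)
w4 = Cw3 = (459, 477, 152)
The requested component of w4 is 459.

459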